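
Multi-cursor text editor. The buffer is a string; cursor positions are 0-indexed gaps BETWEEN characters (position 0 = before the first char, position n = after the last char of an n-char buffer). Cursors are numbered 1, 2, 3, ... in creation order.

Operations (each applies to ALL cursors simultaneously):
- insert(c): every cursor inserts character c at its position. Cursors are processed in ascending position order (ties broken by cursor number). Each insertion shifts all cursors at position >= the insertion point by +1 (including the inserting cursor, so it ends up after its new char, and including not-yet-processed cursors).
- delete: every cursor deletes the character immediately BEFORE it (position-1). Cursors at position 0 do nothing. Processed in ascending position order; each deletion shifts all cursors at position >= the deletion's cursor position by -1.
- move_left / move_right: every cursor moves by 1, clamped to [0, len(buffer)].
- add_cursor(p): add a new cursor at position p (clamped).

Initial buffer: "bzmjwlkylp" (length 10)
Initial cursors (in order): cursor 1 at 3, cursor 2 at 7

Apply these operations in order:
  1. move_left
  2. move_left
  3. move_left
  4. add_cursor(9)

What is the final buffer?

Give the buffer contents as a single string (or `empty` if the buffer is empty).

Answer: bzmjwlkylp

Derivation:
After op 1 (move_left): buffer="bzmjwlkylp" (len 10), cursors c1@2 c2@6, authorship ..........
After op 2 (move_left): buffer="bzmjwlkylp" (len 10), cursors c1@1 c2@5, authorship ..........
After op 3 (move_left): buffer="bzmjwlkylp" (len 10), cursors c1@0 c2@4, authorship ..........
After op 4 (add_cursor(9)): buffer="bzmjwlkylp" (len 10), cursors c1@0 c2@4 c3@9, authorship ..........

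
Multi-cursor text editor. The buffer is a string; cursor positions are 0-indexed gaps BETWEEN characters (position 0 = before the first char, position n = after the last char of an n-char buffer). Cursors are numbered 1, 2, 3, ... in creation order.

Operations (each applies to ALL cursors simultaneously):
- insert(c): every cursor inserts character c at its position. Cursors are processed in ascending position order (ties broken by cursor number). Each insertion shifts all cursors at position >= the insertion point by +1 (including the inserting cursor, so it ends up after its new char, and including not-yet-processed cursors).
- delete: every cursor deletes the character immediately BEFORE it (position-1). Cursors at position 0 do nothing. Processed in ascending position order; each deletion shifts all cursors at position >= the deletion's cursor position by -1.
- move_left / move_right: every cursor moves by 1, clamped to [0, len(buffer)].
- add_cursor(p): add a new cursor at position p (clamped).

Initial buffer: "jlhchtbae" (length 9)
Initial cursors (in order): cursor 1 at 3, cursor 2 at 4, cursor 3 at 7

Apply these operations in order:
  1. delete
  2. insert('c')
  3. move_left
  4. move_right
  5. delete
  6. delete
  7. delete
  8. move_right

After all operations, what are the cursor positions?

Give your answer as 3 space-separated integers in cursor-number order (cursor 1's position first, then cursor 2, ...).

Answer: 1 1 1

Derivation:
After op 1 (delete): buffer="jlhtae" (len 6), cursors c1@2 c2@2 c3@4, authorship ......
After op 2 (insert('c')): buffer="jlcchtcae" (len 9), cursors c1@4 c2@4 c3@7, authorship ..12..3..
After op 3 (move_left): buffer="jlcchtcae" (len 9), cursors c1@3 c2@3 c3@6, authorship ..12..3..
After op 4 (move_right): buffer="jlcchtcae" (len 9), cursors c1@4 c2@4 c3@7, authorship ..12..3..
After op 5 (delete): buffer="jlhtae" (len 6), cursors c1@2 c2@2 c3@4, authorship ......
After op 6 (delete): buffer="hae" (len 3), cursors c1@0 c2@0 c3@1, authorship ...
After op 7 (delete): buffer="ae" (len 2), cursors c1@0 c2@0 c3@0, authorship ..
After op 8 (move_right): buffer="ae" (len 2), cursors c1@1 c2@1 c3@1, authorship ..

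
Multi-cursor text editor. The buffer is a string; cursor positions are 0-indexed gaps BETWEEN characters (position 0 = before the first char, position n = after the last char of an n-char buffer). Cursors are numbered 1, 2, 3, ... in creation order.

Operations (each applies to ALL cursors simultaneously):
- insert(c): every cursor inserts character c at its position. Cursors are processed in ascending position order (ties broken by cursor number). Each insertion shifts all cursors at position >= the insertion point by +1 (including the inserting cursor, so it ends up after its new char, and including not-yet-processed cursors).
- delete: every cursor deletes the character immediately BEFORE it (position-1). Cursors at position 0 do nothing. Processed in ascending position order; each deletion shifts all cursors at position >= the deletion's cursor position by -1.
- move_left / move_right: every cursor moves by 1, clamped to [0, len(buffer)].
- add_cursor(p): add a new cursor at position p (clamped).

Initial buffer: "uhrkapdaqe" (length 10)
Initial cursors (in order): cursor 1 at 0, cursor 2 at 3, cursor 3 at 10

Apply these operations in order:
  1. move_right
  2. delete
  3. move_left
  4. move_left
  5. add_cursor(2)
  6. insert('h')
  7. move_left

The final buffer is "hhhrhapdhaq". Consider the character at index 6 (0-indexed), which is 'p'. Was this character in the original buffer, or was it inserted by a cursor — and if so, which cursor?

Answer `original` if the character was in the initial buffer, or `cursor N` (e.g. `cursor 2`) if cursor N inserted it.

Answer: original

Derivation:
After op 1 (move_right): buffer="uhrkapdaqe" (len 10), cursors c1@1 c2@4 c3@10, authorship ..........
After op 2 (delete): buffer="hrapdaq" (len 7), cursors c1@0 c2@2 c3@7, authorship .......
After op 3 (move_left): buffer="hrapdaq" (len 7), cursors c1@0 c2@1 c3@6, authorship .......
After op 4 (move_left): buffer="hrapdaq" (len 7), cursors c1@0 c2@0 c3@5, authorship .......
After op 5 (add_cursor(2)): buffer="hrapdaq" (len 7), cursors c1@0 c2@0 c4@2 c3@5, authorship .......
After op 6 (insert('h')): buffer="hhhrhapdhaq" (len 11), cursors c1@2 c2@2 c4@5 c3@9, authorship 12..4...3..
After op 7 (move_left): buffer="hhhrhapdhaq" (len 11), cursors c1@1 c2@1 c4@4 c3@8, authorship 12..4...3..
Authorship (.=original, N=cursor N): 1 2 . . 4 . . . 3 . .
Index 6: author = original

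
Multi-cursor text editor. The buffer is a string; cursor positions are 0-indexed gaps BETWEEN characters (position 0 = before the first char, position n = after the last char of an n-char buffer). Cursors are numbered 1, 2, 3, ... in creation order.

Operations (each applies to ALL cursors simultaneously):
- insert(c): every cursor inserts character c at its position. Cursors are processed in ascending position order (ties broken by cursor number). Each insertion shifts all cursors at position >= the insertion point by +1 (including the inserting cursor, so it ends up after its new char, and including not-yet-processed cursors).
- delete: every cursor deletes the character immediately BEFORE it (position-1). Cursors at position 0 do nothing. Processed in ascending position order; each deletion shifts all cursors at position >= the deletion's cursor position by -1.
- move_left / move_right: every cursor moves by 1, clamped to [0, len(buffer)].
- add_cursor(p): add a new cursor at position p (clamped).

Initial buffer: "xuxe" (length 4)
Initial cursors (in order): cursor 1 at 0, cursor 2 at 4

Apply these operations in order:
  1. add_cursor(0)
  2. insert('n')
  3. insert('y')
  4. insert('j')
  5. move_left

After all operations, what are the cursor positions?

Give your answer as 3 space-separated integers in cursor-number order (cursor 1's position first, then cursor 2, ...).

Answer: 5 12 5

Derivation:
After op 1 (add_cursor(0)): buffer="xuxe" (len 4), cursors c1@0 c3@0 c2@4, authorship ....
After op 2 (insert('n')): buffer="nnxuxen" (len 7), cursors c1@2 c3@2 c2@7, authorship 13....2
After op 3 (insert('y')): buffer="nnyyxuxeny" (len 10), cursors c1@4 c3@4 c2@10, authorship 1313....22
After op 4 (insert('j')): buffer="nnyyjjxuxenyj" (len 13), cursors c1@6 c3@6 c2@13, authorship 131313....222
After op 5 (move_left): buffer="nnyyjjxuxenyj" (len 13), cursors c1@5 c3@5 c2@12, authorship 131313....222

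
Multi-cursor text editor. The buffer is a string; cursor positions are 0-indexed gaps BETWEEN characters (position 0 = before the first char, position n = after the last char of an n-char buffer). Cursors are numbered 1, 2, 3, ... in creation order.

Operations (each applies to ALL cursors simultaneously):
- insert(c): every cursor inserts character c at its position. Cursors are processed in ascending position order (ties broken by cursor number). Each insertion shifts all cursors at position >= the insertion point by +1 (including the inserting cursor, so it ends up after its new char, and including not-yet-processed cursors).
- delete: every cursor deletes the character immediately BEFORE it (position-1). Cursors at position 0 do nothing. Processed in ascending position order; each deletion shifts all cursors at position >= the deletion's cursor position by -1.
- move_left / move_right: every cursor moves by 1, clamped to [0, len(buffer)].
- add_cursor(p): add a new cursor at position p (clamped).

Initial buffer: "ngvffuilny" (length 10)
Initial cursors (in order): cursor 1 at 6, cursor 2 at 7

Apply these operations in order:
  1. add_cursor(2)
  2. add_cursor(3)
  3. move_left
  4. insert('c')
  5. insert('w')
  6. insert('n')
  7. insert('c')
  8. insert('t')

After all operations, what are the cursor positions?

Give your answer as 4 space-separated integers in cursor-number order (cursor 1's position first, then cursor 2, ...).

Answer: 20 26 6 12

Derivation:
After op 1 (add_cursor(2)): buffer="ngvffuilny" (len 10), cursors c3@2 c1@6 c2@7, authorship ..........
After op 2 (add_cursor(3)): buffer="ngvffuilny" (len 10), cursors c3@2 c4@3 c1@6 c2@7, authorship ..........
After op 3 (move_left): buffer="ngvffuilny" (len 10), cursors c3@1 c4@2 c1@5 c2@6, authorship ..........
After op 4 (insert('c')): buffer="ncgcvffcucilny" (len 14), cursors c3@2 c4@4 c1@8 c2@10, authorship .3.4...1.2....
After op 5 (insert('w')): buffer="ncwgcwvffcwucwilny" (len 18), cursors c3@3 c4@6 c1@11 c2@14, authorship .33.44...11.22....
After op 6 (insert('n')): buffer="ncwngcwnvffcwnucwnilny" (len 22), cursors c3@4 c4@8 c1@14 c2@18, authorship .333.444...111.222....
After op 7 (insert('c')): buffer="ncwncgcwncvffcwncucwncilny" (len 26), cursors c3@5 c4@10 c1@17 c2@22, authorship .3333.4444...1111.2222....
After op 8 (insert('t')): buffer="ncwnctgcwnctvffcwnctucwnctilny" (len 30), cursors c3@6 c4@12 c1@20 c2@26, authorship .33333.44444...11111.22222....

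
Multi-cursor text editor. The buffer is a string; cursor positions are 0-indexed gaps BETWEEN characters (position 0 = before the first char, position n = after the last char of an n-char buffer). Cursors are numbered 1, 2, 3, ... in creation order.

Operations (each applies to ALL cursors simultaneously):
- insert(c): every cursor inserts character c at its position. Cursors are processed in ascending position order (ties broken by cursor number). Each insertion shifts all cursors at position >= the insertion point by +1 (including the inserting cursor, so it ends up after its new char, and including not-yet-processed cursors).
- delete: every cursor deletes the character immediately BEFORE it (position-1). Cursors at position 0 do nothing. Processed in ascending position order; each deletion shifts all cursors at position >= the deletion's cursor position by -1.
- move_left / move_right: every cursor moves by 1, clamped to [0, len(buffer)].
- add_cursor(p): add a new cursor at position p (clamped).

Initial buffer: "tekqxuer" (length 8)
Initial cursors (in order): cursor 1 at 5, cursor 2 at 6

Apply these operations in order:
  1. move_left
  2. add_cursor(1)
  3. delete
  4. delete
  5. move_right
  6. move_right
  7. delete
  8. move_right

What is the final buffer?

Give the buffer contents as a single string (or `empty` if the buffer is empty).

Answer: r

Derivation:
After op 1 (move_left): buffer="tekqxuer" (len 8), cursors c1@4 c2@5, authorship ........
After op 2 (add_cursor(1)): buffer="tekqxuer" (len 8), cursors c3@1 c1@4 c2@5, authorship ........
After op 3 (delete): buffer="ekuer" (len 5), cursors c3@0 c1@2 c2@2, authorship .....
After op 4 (delete): buffer="uer" (len 3), cursors c1@0 c2@0 c3@0, authorship ...
After op 5 (move_right): buffer="uer" (len 3), cursors c1@1 c2@1 c3@1, authorship ...
After op 6 (move_right): buffer="uer" (len 3), cursors c1@2 c2@2 c3@2, authorship ...
After op 7 (delete): buffer="r" (len 1), cursors c1@0 c2@0 c3@0, authorship .
After op 8 (move_right): buffer="r" (len 1), cursors c1@1 c2@1 c3@1, authorship .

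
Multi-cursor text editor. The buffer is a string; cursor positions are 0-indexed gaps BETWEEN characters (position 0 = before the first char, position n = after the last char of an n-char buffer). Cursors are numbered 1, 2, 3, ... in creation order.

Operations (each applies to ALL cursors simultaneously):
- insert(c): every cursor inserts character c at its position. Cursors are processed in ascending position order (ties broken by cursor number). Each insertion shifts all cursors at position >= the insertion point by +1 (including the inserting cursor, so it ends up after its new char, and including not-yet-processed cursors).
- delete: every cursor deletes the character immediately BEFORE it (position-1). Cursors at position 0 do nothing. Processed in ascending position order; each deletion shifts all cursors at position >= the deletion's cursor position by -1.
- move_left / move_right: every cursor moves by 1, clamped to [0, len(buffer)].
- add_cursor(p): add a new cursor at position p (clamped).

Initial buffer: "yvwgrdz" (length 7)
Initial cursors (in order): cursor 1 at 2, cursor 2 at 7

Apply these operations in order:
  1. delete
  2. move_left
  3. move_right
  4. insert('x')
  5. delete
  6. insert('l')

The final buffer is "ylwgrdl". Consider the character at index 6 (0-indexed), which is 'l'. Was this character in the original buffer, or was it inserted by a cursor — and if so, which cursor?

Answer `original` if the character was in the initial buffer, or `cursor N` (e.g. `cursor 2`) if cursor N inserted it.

Answer: cursor 2

Derivation:
After op 1 (delete): buffer="ywgrd" (len 5), cursors c1@1 c2@5, authorship .....
After op 2 (move_left): buffer="ywgrd" (len 5), cursors c1@0 c2@4, authorship .....
After op 3 (move_right): buffer="ywgrd" (len 5), cursors c1@1 c2@5, authorship .....
After op 4 (insert('x')): buffer="yxwgrdx" (len 7), cursors c1@2 c2@7, authorship .1....2
After op 5 (delete): buffer="ywgrd" (len 5), cursors c1@1 c2@5, authorship .....
After op 6 (insert('l')): buffer="ylwgrdl" (len 7), cursors c1@2 c2@7, authorship .1....2
Authorship (.=original, N=cursor N): . 1 . . . . 2
Index 6: author = 2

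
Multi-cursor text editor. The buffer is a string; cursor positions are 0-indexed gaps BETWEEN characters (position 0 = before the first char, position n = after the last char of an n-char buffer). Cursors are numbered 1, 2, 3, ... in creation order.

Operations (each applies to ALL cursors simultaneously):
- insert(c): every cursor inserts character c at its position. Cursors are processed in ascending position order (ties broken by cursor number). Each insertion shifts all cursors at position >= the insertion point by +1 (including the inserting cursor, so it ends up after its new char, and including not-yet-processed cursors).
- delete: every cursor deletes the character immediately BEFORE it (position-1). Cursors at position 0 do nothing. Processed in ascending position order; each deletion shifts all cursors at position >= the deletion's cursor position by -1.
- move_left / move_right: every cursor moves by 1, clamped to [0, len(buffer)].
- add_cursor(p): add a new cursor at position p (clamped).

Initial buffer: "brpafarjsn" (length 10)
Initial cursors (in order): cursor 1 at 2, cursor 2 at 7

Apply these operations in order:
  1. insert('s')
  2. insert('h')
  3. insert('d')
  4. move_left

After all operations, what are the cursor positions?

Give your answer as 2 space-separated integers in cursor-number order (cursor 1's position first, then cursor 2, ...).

Answer: 4 12

Derivation:
After op 1 (insert('s')): buffer="brspafarsjsn" (len 12), cursors c1@3 c2@9, authorship ..1.....2...
After op 2 (insert('h')): buffer="brshpafarshjsn" (len 14), cursors c1@4 c2@11, authorship ..11.....22...
After op 3 (insert('d')): buffer="brshdpafarshdjsn" (len 16), cursors c1@5 c2@13, authorship ..111.....222...
After op 4 (move_left): buffer="brshdpafarshdjsn" (len 16), cursors c1@4 c2@12, authorship ..111.....222...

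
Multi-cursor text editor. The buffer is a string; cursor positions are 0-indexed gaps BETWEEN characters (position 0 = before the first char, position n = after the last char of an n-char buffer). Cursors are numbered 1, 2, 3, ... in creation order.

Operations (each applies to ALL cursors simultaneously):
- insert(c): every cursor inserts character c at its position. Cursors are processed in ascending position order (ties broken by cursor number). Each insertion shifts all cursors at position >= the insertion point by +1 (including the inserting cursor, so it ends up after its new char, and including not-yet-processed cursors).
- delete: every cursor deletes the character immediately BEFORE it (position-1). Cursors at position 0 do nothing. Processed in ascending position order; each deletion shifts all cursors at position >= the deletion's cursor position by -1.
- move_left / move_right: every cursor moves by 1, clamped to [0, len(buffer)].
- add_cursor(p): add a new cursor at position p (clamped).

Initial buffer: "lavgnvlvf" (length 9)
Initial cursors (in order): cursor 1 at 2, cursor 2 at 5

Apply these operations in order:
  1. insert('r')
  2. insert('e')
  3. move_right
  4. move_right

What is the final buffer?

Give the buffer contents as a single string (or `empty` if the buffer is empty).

Answer: larevgnrevlvf

Derivation:
After op 1 (insert('r')): buffer="larvgnrvlvf" (len 11), cursors c1@3 c2@7, authorship ..1...2....
After op 2 (insert('e')): buffer="larevgnrevlvf" (len 13), cursors c1@4 c2@9, authorship ..11...22....
After op 3 (move_right): buffer="larevgnrevlvf" (len 13), cursors c1@5 c2@10, authorship ..11...22....
After op 4 (move_right): buffer="larevgnrevlvf" (len 13), cursors c1@6 c2@11, authorship ..11...22....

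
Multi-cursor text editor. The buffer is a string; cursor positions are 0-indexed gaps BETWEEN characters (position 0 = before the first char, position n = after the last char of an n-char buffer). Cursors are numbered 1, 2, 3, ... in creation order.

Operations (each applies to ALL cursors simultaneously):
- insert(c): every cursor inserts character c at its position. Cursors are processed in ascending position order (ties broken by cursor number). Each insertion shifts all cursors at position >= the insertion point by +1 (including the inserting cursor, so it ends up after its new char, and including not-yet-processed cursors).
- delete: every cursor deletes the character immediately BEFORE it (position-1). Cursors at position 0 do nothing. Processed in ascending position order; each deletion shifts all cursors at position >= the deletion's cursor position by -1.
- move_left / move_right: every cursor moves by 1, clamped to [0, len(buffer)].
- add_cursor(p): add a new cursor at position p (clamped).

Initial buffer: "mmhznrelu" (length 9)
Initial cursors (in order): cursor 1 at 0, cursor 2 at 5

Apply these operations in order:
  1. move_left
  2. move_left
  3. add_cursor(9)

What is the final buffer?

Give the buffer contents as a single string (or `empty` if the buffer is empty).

Answer: mmhznrelu

Derivation:
After op 1 (move_left): buffer="mmhznrelu" (len 9), cursors c1@0 c2@4, authorship .........
After op 2 (move_left): buffer="mmhznrelu" (len 9), cursors c1@0 c2@3, authorship .........
After op 3 (add_cursor(9)): buffer="mmhznrelu" (len 9), cursors c1@0 c2@3 c3@9, authorship .........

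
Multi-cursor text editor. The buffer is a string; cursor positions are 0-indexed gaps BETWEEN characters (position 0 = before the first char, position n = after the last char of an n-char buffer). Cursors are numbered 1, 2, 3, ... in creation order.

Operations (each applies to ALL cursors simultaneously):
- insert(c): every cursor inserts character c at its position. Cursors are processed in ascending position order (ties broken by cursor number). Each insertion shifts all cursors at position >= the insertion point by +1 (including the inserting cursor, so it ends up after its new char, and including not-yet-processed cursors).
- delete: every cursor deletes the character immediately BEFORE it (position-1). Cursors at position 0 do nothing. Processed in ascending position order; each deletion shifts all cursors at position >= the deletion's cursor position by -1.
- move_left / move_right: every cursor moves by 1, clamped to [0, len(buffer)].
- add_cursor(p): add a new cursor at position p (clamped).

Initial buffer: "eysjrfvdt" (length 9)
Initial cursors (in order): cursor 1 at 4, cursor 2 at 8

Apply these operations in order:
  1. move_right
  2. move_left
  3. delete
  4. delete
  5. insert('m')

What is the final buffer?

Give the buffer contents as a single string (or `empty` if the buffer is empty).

Answer: eymrfmt

Derivation:
After op 1 (move_right): buffer="eysjrfvdt" (len 9), cursors c1@5 c2@9, authorship .........
After op 2 (move_left): buffer="eysjrfvdt" (len 9), cursors c1@4 c2@8, authorship .........
After op 3 (delete): buffer="eysrfvt" (len 7), cursors c1@3 c2@6, authorship .......
After op 4 (delete): buffer="eyrft" (len 5), cursors c1@2 c2@4, authorship .....
After op 5 (insert('m')): buffer="eymrfmt" (len 7), cursors c1@3 c2@6, authorship ..1..2.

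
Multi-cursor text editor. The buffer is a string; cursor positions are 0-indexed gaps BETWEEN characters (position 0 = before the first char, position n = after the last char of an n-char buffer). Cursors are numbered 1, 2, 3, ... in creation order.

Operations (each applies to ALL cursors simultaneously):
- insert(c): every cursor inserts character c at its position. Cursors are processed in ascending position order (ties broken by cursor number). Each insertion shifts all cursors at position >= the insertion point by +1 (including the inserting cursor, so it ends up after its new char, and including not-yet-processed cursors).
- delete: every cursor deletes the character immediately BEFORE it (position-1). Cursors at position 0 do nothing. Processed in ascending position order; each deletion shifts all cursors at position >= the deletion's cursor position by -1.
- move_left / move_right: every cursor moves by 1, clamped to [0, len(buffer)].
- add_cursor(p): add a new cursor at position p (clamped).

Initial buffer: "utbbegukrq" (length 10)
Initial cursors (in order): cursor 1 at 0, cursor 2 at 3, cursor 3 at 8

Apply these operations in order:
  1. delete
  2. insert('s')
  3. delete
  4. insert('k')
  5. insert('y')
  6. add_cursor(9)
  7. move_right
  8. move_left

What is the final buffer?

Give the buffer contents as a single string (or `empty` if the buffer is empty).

Answer: kyutkybegukyrq

Derivation:
After op 1 (delete): buffer="utbegurq" (len 8), cursors c1@0 c2@2 c3@6, authorship ........
After op 2 (insert('s')): buffer="sutsbegusrq" (len 11), cursors c1@1 c2@4 c3@9, authorship 1..2....3..
After op 3 (delete): buffer="utbegurq" (len 8), cursors c1@0 c2@2 c3@6, authorship ........
After op 4 (insert('k')): buffer="kutkbegukrq" (len 11), cursors c1@1 c2@4 c3@9, authorship 1..2....3..
After op 5 (insert('y')): buffer="kyutkybegukyrq" (len 14), cursors c1@2 c2@6 c3@12, authorship 11..22....33..
After op 6 (add_cursor(9)): buffer="kyutkybegukyrq" (len 14), cursors c1@2 c2@6 c4@9 c3@12, authorship 11..22....33..
After op 7 (move_right): buffer="kyutkybegukyrq" (len 14), cursors c1@3 c2@7 c4@10 c3@13, authorship 11..22....33..
After op 8 (move_left): buffer="kyutkybegukyrq" (len 14), cursors c1@2 c2@6 c4@9 c3@12, authorship 11..22....33..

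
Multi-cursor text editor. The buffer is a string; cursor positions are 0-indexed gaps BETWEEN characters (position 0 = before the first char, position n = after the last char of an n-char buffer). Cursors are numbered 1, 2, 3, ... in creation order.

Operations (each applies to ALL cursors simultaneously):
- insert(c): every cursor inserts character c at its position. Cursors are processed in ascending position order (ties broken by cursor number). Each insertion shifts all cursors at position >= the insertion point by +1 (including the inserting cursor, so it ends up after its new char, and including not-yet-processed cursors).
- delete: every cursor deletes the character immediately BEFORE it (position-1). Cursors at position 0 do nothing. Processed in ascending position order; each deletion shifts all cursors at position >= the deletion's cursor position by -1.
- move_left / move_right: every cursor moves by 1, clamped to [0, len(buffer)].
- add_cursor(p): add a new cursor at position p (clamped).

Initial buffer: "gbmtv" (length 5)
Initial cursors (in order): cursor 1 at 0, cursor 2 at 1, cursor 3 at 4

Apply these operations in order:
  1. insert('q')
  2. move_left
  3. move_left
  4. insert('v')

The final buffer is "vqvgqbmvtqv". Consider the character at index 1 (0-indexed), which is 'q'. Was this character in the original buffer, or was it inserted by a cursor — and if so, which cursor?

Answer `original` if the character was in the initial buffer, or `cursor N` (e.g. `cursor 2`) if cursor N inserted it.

Answer: cursor 1

Derivation:
After op 1 (insert('q')): buffer="qgqbmtqv" (len 8), cursors c1@1 c2@3 c3@7, authorship 1.2...3.
After op 2 (move_left): buffer="qgqbmtqv" (len 8), cursors c1@0 c2@2 c3@6, authorship 1.2...3.
After op 3 (move_left): buffer="qgqbmtqv" (len 8), cursors c1@0 c2@1 c3@5, authorship 1.2...3.
After op 4 (insert('v')): buffer="vqvgqbmvtqv" (len 11), cursors c1@1 c2@3 c3@8, authorship 112.2..3.3.
Authorship (.=original, N=cursor N): 1 1 2 . 2 . . 3 . 3 .
Index 1: author = 1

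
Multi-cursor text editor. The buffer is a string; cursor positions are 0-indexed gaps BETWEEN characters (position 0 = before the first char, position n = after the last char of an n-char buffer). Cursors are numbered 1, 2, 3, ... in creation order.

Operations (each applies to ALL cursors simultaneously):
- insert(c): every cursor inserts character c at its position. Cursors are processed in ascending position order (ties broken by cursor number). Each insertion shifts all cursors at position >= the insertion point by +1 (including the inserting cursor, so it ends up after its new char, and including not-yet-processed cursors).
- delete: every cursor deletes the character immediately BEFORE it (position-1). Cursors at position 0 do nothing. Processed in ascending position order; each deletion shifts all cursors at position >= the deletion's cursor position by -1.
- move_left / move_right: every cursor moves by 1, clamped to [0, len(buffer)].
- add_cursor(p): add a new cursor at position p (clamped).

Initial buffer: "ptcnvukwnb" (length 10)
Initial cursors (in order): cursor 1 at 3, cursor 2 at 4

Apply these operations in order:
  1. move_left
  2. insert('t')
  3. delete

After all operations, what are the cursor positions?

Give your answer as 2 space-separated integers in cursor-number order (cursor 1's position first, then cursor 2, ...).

Answer: 2 3

Derivation:
After op 1 (move_left): buffer="ptcnvukwnb" (len 10), cursors c1@2 c2@3, authorship ..........
After op 2 (insert('t')): buffer="pttctnvukwnb" (len 12), cursors c1@3 c2@5, authorship ..1.2.......
After op 3 (delete): buffer="ptcnvukwnb" (len 10), cursors c1@2 c2@3, authorship ..........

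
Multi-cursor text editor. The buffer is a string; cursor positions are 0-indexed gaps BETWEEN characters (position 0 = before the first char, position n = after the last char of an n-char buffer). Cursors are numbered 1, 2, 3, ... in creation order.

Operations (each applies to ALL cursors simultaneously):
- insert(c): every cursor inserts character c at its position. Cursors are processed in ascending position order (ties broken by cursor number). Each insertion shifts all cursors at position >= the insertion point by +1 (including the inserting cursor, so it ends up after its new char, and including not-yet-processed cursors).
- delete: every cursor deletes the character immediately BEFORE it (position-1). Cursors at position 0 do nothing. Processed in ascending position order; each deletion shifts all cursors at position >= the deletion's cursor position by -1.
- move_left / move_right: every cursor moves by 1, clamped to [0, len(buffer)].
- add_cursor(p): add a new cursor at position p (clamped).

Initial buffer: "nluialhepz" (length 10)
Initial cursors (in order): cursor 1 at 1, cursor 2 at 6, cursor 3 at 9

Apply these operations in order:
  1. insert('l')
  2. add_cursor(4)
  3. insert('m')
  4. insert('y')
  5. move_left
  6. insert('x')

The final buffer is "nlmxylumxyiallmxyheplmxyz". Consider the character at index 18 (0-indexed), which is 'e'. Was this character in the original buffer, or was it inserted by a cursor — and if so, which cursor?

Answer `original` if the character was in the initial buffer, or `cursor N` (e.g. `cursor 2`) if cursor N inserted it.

After op 1 (insert('l')): buffer="nlluiallheplz" (len 13), cursors c1@2 c2@8 c3@12, authorship .1.....2...3.
After op 2 (add_cursor(4)): buffer="nlluiallheplz" (len 13), cursors c1@2 c4@4 c2@8 c3@12, authorship .1.....2...3.
After op 3 (insert('m')): buffer="nlmlumiallmheplmz" (len 17), cursors c1@3 c4@6 c2@11 c3@16, authorship .11..4...22...33.
After op 4 (insert('y')): buffer="nlmylumyiallmyheplmyz" (len 21), cursors c1@4 c4@8 c2@14 c3@20, authorship .111..44...222...333.
After op 5 (move_left): buffer="nlmylumyiallmyheplmyz" (len 21), cursors c1@3 c4@7 c2@13 c3@19, authorship .111..44...222...333.
After op 6 (insert('x')): buffer="nlmxylumxyiallmxyheplmxyz" (len 25), cursors c1@4 c4@9 c2@16 c3@23, authorship .1111..444...2222...3333.
Authorship (.=original, N=cursor N): . 1 1 1 1 . . 4 4 4 . . . 2 2 2 2 . . . 3 3 3 3 .
Index 18: author = original

Answer: original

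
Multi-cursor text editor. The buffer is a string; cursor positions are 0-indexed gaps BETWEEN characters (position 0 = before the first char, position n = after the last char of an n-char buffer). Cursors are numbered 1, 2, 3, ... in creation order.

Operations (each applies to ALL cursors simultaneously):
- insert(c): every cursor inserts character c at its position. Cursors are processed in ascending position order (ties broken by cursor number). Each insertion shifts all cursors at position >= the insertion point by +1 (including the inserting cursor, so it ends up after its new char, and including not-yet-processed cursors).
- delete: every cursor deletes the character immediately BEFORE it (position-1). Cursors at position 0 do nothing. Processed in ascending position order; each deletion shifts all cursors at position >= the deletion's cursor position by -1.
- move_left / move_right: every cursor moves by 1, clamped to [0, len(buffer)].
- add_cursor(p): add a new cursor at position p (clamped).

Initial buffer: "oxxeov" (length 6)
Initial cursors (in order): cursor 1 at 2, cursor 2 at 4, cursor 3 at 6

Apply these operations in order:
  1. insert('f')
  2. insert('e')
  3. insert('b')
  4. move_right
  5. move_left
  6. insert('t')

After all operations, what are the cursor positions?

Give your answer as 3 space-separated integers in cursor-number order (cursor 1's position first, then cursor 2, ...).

After op 1 (insert('f')): buffer="oxfxefovf" (len 9), cursors c1@3 c2@6 c3@9, authorship ..1..2..3
After op 2 (insert('e')): buffer="oxfexefeovfe" (len 12), cursors c1@4 c2@8 c3@12, authorship ..11..22..33
After op 3 (insert('b')): buffer="oxfebxefebovfeb" (len 15), cursors c1@5 c2@10 c3@15, authorship ..111..222..333
After op 4 (move_right): buffer="oxfebxefebovfeb" (len 15), cursors c1@6 c2@11 c3@15, authorship ..111..222..333
After op 5 (move_left): buffer="oxfebxefebovfeb" (len 15), cursors c1@5 c2@10 c3@14, authorship ..111..222..333
After op 6 (insert('t')): buffer="oxfebtxefebtovfetb" (len 18), cursors c1@6 c2@12 c3@17, authorship ..1111..2222..3333

Answer: 6 12 17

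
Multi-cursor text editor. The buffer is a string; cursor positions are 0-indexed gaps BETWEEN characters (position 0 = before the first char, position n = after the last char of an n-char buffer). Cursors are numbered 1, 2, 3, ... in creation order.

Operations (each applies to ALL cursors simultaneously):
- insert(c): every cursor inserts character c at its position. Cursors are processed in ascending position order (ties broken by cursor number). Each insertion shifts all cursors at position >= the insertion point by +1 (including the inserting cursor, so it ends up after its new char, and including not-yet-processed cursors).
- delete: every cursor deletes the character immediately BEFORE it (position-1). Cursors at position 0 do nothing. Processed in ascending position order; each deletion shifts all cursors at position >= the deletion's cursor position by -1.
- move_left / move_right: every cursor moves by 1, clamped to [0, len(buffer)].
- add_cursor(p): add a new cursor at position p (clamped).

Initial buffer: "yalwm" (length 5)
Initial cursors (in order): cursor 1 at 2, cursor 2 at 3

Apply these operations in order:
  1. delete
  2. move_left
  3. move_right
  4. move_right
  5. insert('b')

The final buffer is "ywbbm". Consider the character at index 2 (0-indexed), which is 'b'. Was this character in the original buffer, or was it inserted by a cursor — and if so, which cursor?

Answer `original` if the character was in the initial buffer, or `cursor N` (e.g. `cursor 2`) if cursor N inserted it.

Answer: cursor 1

Derivation:
After op 1 (delete): buffer="ywm" (len 3), cursors c1@1 c2@1, authorship ...
After op 2 (move_left): buffer="ywm" (len 3), cursors c1@0 c2@0, authorship ...
After op 3 (move_right): buffer="ywm" (len 3), cursors c1@1 c2@1, authorship ...
After op 4 (move_right): buffer="ywm" (len 3), cursors c1@2 c2@2, authorship ...
After op 5 (insert('b')): buffer="ywbbm" (len 5), cursors c1@4 c2@4, authorship ..12.
Authorship (.=original, N=cursor N): . . 1 2 .
Index 2: author = 1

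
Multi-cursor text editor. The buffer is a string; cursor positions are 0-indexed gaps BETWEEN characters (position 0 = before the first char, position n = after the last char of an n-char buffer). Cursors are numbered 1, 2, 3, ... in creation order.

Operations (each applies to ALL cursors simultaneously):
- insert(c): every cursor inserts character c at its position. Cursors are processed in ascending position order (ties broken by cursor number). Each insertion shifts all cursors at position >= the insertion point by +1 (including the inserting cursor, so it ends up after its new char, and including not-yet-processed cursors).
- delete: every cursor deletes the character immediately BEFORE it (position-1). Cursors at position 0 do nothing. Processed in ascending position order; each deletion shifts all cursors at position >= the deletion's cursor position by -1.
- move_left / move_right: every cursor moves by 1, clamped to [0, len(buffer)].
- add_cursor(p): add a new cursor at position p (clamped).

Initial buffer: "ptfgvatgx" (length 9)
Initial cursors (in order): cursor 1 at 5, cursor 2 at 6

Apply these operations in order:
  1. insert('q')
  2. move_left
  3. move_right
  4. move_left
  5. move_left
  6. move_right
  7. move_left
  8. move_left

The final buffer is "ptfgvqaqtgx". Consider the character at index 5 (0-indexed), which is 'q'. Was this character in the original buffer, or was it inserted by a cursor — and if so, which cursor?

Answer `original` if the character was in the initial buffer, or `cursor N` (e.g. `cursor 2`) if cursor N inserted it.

After op 1 (insert('q')): buffer="ptfgvqaqtgx" (len 11), cursors c1@6 c2@8, authorship .....1.2...
After op 2 (move_left): buffer="ptfgvqaqtgx" (len 11), cursors c1@5 c2@7, authorship .....1.2...
After op 3 (move_right): buffer="ptfgvqaqtgx" (len 11), cursors c1@6 c2@8, authorship .....1.2...
After op 4 (move_left): buffer="ptfgvqaqtgx" (len 11), cursors c1@5 c2@7, authorship .....1.2...
After op 5 (move_left): buffer="ptfgvqaqtgx" (len 11), cursors c1@4 c2@6, authorship .....1.2...
After op 6 (move_right): buffer="ptfgvqaqtgx" (len 11), cursors c1@5 c2@7, authorship .....1.2...
After op 7 (move_left): buffer="ptfgvqaqtgx" (len 11), cursors c1@4 c2@6, authorship .....1.2...
After op 8 (move_left): buffer="ptfgvqaqtgx" (len 11), cursors c1@3 c2@5, authorship .....1.2...
Authorship (.=original, N=cursor N): . . . . . 1 . 2 . . .
Index 5: author = 1

Answer: cursor 1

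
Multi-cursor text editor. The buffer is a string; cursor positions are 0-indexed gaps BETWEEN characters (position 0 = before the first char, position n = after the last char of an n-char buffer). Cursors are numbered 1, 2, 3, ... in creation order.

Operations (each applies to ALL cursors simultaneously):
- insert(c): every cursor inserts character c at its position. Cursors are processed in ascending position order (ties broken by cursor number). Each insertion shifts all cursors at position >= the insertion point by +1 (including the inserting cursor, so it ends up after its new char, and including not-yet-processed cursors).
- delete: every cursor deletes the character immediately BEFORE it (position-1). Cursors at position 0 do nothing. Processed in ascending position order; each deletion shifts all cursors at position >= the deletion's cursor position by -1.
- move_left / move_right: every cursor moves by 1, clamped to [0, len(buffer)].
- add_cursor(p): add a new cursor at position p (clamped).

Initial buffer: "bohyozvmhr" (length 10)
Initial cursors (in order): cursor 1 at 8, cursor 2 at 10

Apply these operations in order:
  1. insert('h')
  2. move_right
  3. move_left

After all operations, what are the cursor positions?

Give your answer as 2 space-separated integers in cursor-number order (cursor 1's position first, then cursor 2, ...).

After op 1 (insert('h')): buffer="bohyozvmhhrh" (len 12), cursors c1@9 c2@12, authorship ........1..2
After op 2 (move_right): buffer="bohyozvmhhrh" (len 12), cursors c1@10 c2@12, authorship ........1..2
After op 3 (move_left): buffer="bohyozvmhhrh" (len 12), cursors c1@9 c2@11, authorship ........1..2

Answer: 9 11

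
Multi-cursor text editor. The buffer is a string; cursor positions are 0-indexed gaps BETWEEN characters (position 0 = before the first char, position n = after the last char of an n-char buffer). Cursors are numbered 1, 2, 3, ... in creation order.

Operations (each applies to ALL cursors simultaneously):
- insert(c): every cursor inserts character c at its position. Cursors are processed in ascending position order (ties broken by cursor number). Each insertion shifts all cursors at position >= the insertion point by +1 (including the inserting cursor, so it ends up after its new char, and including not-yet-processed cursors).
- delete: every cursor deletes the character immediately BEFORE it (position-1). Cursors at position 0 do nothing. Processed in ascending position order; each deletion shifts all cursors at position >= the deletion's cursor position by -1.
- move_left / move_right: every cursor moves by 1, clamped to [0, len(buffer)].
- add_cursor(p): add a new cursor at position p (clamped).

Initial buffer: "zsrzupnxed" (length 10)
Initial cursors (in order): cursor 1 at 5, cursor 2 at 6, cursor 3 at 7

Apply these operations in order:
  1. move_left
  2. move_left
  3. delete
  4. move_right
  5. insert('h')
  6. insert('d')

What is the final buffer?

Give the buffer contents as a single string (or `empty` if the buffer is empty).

After op 1 (move_left): buffer="zsrzupnxed" (len 10), cursors c1@4 c2@5 c3@6, authorship ..........
After op 2 (move_left): buffer="zsrzupnxed" (len 10), cursors c1@3 c2@4 c3@5, authorship ..........
After op 3 (delete): buffer="zspnxed" (len 7), cursors c1@2 c2@2 c3@2, authorship .......
After op 4 (move_right): buffer="zspnxed" (len 7), cursors c1@3 c2@3 c3@3, authorship .......
After op 5 (insert('h')): buffer="zsphhhnxed" (len 10), cursors c1@6 c2@6 c3@6, authorship ...123....
After op 6 (insert('d')): buffer="zsphhhdddnxed" (len 13), cursors c1@9 c2@9 c3@9, authorship ...123123....

Answer: zsphhhdddnxed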